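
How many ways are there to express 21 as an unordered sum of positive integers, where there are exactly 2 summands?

The partitions of 21 that satisfy the conditions:
20+1
19+2
18+3
17+4
16+5
15+6
14+7
13+8
12+9
11+10

10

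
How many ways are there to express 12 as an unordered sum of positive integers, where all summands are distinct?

Listing the qualifying partitions of 12:
12
11+1
10+2
9+3
9+2+1
8+4
8+3+1
7+5
7+4+1
7+3+2
6+5+1
6+4+2
6+3+2+1
5+4+3
5+4+2+1

15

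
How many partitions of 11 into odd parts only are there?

The partitions of 11 that satisfy the conditions:
11
9+1+1
7+3+1
7+1+1+1+1
5+5+1
5+3+3
5+3+1+1+1
5+1+1+1+1+1+1
3+3+3+1+1
3+3+1+1+1+1+1
3+1+1+1+1+1+1+1+1
1+1+1+1+1+1+1+1+1+1+1
Counting gives 12.

12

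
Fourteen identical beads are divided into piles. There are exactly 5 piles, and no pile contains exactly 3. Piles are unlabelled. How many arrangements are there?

12

The partitions of 14 that satisfy the conditions:
10,1,1,1,1
9,2,1,1,1
8,2,2,1,1
7,4,1,1,1
7,2,2,2,1
6,5,1,1,1
6,4,2,1,1
6,2,2,2,2
5,5,2,1,1
5,4,2,2,1
4,4,4,1,1
4,4,2,2,2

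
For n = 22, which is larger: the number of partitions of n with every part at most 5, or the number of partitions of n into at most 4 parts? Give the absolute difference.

Partitions of 22 with every part at most 5: 255.
Partitions of 22 into at most 4 parts: 136.
|255 − 136| = 119.

119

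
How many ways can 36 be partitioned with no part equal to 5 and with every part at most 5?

Direct enumeration gives 478 partitions.

478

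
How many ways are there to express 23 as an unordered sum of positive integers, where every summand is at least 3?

A full systematic count gives 88.

88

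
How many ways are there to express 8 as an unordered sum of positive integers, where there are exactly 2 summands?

The partitions of 8 that satisfy the conditions:
1, 7
2, 6
3, 5
4, 4

4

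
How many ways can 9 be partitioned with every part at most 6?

26

There are too many to list fully; the first 12 (by largest part) are:
6,3
6,2,1
6,1,1,1
5,4
5,3,1
5,2,2
5,2,1,1
5,1,1,1,1
4,4,1
4,3,2
4,3,1,1
4,2,2,1
…and 14 more, for 26 total.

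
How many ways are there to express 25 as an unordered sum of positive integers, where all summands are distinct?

A full systematic count gives 142.

142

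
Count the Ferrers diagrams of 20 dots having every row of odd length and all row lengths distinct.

7

They are:
19, 1
17, 3
15, 5
13, 7
11, 9
11, 5, 3, 1
9, 7, 3, 1
Counting gives 7.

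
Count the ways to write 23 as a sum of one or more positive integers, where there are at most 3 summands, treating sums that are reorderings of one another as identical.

There are too many to list fully; the first 12 (by largest part) are:
23
22 + 1
21 + 2
21 + 1 + 1
20 + 3
20 + 2 + 1
19 + 4
19 + 3 + 1
19 + 2 + 2
18 + 5
18 + 4 + 1
18 + 3 + 2
…and 44 more, for 56 total.

56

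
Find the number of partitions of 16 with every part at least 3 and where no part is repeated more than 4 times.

21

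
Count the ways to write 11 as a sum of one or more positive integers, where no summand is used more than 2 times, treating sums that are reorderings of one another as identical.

27

A partial list (first 12 by largest part):
11
10,1
9,2
9,1,1
8,3
8,2,1
7,4
7,3,1
7,2,2
7,2,1,1
6,5
6,4,1
…and 15 more, for 27 total.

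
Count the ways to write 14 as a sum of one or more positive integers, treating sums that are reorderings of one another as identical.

Systematic enumeration (by largest part, then next-largest, …) yields 135.

135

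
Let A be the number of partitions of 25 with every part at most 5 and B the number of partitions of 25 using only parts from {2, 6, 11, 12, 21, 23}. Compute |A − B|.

371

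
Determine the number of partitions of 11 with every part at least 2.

Listing the qualifying partitions of 11:
11
9+2
8+3
7+4
7+2+2
6+5
6+3+2
5+4+2
5+3+3
5+2+2+2
4+4+3
4+3+2+2
3+3+3+2
3+2+2+2+2

14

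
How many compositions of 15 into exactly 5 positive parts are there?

A composition of 15 into 5 positive parts is chosen by placing 4 dividers among the 14 gaps between 15 units: C(14,4) = 1001.

1001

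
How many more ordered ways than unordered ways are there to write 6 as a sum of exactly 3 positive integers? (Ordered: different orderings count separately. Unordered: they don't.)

Compositions: C(5,2) = 10.
Unordered (partitions into 3 parts): 3.
Difference: 10 − 3 = 7.

7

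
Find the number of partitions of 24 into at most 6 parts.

532

There are 532 such partitions.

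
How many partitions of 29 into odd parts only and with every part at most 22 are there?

248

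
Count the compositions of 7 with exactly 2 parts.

6

Equivalently, choose which 1 of the 6 gaps become plus signs: C(6,1) = 6.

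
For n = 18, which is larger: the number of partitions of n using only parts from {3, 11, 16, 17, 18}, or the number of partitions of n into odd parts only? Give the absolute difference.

44

Partitions of 18 using only parts from {3, 11, 16, 17, 18}: 2.
Partitions of 18 into odd parts only: 46.
|2 − 46| = 44.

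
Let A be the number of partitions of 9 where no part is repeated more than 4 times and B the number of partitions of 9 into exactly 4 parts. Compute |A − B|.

Partitions of 9 where no part is repeated more than 4 times: 25.
Partitions of 9 into exactly 4 parts: 6.
|25 − 6| = 19.

19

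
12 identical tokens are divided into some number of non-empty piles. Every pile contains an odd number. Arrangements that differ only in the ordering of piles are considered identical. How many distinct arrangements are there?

Listing the qualifying partitions of 12:
11, 1
9, 3
9, 1, 1, 1
7, 5
7, 3, 1, 1
7, 1, 1, 1, 1, 1
5, 5, 1, 1
5, 3, 3, 1
5, 3, 1, 1, 1, 1
5, 1, 1, 1, 1, 1, 1, 1
3, 3, 3, 3
3, 3, 3, 1, 1, 1
3, 3, 1, 1, 1, 1, 1, 1
3, 1, 1, 1, 1, 1, 1, 1, 1, 1
1, 1, 1, 1, 1, 1, 1, 1, 1, 1, 1, 1

15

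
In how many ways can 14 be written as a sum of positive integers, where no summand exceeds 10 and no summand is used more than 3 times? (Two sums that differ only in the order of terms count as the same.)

75

Enumerating by decreasing first part gives 75 partitions in all.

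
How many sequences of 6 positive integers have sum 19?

8568

A composition of 19 into 6 positive parts is chosen by placing 5 dividers among the 18 gaps between 19 units: C(18,5) = 8568.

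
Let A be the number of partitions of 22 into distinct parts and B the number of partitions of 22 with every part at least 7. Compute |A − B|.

Partitions of 22 into distinct parts: 89.
Partitions of 22 with every part at least 7: 7.
|89 − 7| = 82.

82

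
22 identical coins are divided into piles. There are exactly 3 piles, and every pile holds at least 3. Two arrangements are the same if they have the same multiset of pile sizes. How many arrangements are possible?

The partitions of 22 that satisfy the conditions:
16 + 3 + 3
15 + 4 + 3
14 + 5 + 3
14 + 4 + 4
13 + 6 + 3
13 + 5 + 4
12 + 7 + 3
12 + 6 + 4
12 + 5 + 5
11 + 8 + 3
11 + 7 + 4
11 + 6 + 5
10 + 9 + 3
10 + 8 + 4
10 + 7 + 5
10 + 6 + 6
9 + 9 + 4
9 + 8 + 5
9 + 7 + 6
8 + 8 + 6
8 + 7 + 7

21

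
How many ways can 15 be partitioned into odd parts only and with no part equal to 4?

There are too many to list fully; the first 12 (by largest part) are:
15
13, 1, 1
11, 3, 1
11, 1, 1, 1, 1
9, 5, 1
9, 3, 3
9, 3, 1, 1, 1
9, 1, 1, 1, 1, 1, 1
7, 7, 1
7, 5, 3
7, 5, 1, 1, 1
7, 3, 3, 1, 1
…and 15 more, for 27 total.

27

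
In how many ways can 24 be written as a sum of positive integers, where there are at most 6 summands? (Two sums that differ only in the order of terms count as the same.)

Counting exhaustively, 532 partitions satisfy the conditions.

532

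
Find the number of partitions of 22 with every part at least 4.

There are too many to list fully; the first 12 (by largest part) are:
22
4, 18
5, 17
6, 16
7, 15
8, 14
4, 4, 14
9, 13
4, 5, 13
10, 12
4, 6, 12
5, 5, 12
…and 22 more, for 34 total.

34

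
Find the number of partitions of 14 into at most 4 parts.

A partial list (first 12 by largest part):
14
1,13
2,12
1,1,12
3,11
1,2,11
1,1,1,11
4,10
1,3,10
2,2,10
1,1,2,10
5,9
…and 35 more, for 47 total.

47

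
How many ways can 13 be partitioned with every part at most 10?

97

Systematic enumeration (by largest part, then next-largest, …) yields 97.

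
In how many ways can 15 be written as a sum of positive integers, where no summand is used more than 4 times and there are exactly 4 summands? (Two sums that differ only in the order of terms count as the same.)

27

A partial list (first 12 by largest part):
1,1,1,12
1,1,2,11
1,1,3,10
1,2,2,10
1,1,4,9
1,2,3,9
2,2,2,9
1,1,5,8
1,2,4,8
1,3,3,8
2,2,3,8
1,1,6,7
…and 15 more, for 27 total.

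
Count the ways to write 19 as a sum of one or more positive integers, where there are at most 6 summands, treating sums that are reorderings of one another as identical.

235

Systematic enumeration (by largest part, then next-largest, …) yields 235.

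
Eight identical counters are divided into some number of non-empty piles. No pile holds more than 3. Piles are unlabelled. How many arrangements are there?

10

Enumerating:
3, 3, 2
3, 3, 1, 1
3, 2, 2, 1
3, 2, 1, 1, 1
3, 1, 1, 1, 1, 1
2, 2, 2, 2
2, 2, 2, 1, 1
2, 2, 1, 1, 1, 1
2, 1, 1, 1, 1, 1, 1
1, 1, 1, 1, 1, 1, 1, 1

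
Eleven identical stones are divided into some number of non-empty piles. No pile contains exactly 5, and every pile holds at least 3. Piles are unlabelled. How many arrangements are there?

The partitions of 11 that satisfy the conditions:
11
8,3
7,4
4,4,3
Counting gives 4.

4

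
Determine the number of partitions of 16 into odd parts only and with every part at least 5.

2

The partitions of 16 that satisfy the conditions:
11 + 5
9 + 7
That's 2 in total.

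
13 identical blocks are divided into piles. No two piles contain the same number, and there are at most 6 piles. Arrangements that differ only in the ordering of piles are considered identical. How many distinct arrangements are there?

They are:
13
12+1
11+2
10+3
10+2+1
9+4
9+3+1
8+5
8+4+1
8+3+2
7+6
7+5+1
7+4+2
7+3+2+1
6+5+2
6+4+3
6+4+2+1
5+4+3+1

18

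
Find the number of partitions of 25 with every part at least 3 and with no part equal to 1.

A full systematic count gives 130.

130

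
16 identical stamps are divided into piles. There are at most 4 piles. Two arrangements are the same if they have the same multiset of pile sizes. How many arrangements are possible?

There are too many to list fully; the first 12 (by largest part) are:
16
15,1
14,2
14,1,1
13,3
13,2,1
13,1,1,1
12,4
12,3,1
12,2,2
12,2,1,1
11,5
…and 52 more, for 64 total.

64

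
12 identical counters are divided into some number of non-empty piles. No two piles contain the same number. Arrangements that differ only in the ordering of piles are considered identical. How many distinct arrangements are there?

15

The partitions of 12 that satisfy the conditions:
12
11 + 1
10 + 2
9 + 3
9 + 2 + 1
8 + 4
8 + 3 + 1
7 + 5
7 + 4 + 1
7 + 3 + 2
6 + 5 + 1
6 + 4 + 2
6 + 3 + 2 + 1
5 + 4 + 3
5 + 4 + 2 + 1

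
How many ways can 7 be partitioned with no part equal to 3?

Enumerating:
7
6, 1
5, 2
5, 1, 1
4, 2, 1
4, 1, 1, 1
2, 2, 2, 1
2, 2, 1, 1, 1
2, 1, 1, 1, 1, 1
1, 1, 1, 1, 1, 1, 1

10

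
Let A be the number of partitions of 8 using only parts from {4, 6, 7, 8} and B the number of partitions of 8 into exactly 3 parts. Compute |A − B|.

3

Partitions of 8 using only parts from {4, 6, 7, 8}: 2.
Partitions of 8 into exactly 3 parts: 5.
|2 − 5| = 3.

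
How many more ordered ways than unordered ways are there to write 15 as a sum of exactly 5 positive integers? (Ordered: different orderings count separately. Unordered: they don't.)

971

Ordered (compositions into 5 parts): C(14,4) = 1001.
Partitions of 15 into exactly 5 parts: 30.
Difference: 1001 − 30 = 971.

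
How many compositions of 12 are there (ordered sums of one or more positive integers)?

2048

Each of the 11 gaps between 12 units is either a break or not: 2^11 = 2048.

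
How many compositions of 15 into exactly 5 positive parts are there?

Place 4 bars in the 14 internal gaps of a row of 15 dots: C(14,4) = 1001.

1001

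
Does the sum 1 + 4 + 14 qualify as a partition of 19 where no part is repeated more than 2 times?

Yes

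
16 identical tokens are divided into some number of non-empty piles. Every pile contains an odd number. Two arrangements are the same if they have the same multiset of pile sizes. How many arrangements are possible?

There are too many to list fully; the first 12 (by largest part) are:
15 + 1
13 + 3
13 + 1 + 1 + 1
11 + 5
11 + 3 + 1 + 1
11 + 1 + 1 + 1 + 1 + 1
9 + 7
9 + 5 + 1 + 1
9 + 3 + 3 + 1
9 + 3 + 1 + 1 + 1 + 1
9 + 1 + 1 + 1 + 1 + 1 + 1 + 1
7 + 7 + 1 + 1
…and 20 more, for 32 total.

32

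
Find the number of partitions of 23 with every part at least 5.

The partitions of 23 that satisfy the conditions:
23
18, 5
17, 6
16, 7
15, 8
14, 9
13, 10
13, 5, 5
12, 11
12, 6, 5
11, 7, 5
11, 6, 6
10, 8, 5
10, 7, 6
9, 9, 5
9, 8, 6
9, 7, 7
8, 8, 7
8, 5, 5, 5
7, 6, 5, 5
6, 6, 6, 5

21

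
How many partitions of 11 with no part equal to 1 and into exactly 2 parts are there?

4

Listing the qualifying partitions of 11:
9+2
8+3
7+4
6+5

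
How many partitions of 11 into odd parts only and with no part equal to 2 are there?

Enumerating:
11
1+1+9
1+3+7
1+1+1+1+7
1+5+5
3+3+5
1+1+1+3+5
1+1+1+1+1+1+5
1+1+3+3+3
1+1+1+1+1+3+3
1+1+1+1+1+1+1+1+3
1+1+1+1+1+1+1+1+1+1+1
Counting gives 12.

12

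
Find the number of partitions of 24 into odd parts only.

Direct enumeration gives 122 partitions.

122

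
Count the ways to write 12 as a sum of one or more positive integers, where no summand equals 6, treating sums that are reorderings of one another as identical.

A partial list (first 12 by largest part):
12
11,1
10,2
10,1,1
9,3
9,2,1
9,1,1,1
8,4
8,3,1
8,2,2
8,2,1,1
8,1,1,1,1
…and 54 more, for 66 total.

66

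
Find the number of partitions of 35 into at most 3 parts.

120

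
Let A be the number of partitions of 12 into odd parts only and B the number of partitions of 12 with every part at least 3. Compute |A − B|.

6

Partitions of 12 into odd parts only: 15.
Partitions of 12 with every part at least 3: 9.
|15 − 9| = 6.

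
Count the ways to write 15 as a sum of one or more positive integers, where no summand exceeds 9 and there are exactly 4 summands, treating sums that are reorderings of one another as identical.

23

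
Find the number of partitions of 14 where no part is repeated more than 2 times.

There are too many to list fully; the first 12 (by largest part) are:
14
13, 1
12, 2
12, 1, 1
11, 3
11, 2, 1
10, 4
10, 3, 1
10, 2, 2
10, 2, 1, 1
9, 5
9, 4, 1
…and 45 more, for 57 total.

57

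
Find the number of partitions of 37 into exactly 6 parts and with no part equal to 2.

686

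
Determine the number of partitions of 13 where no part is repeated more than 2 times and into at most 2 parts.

7

The partitions of 13 that satisfy the conditions:
13
12 + 1
11 + 2
10 + 3
9 + 4
8 + 5
7 + 6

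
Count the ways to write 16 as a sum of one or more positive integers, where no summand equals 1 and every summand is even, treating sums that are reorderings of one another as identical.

22

The partitions of 16 that satisfy the conditions:
16
14,2
12,4
12,2,2
10,6
10,4,2
10,2,2,2
8,8
8,6,2
8,4,4
8,4,2,2
8,2,2,2,2
6,6,4
6,6,2,2
6,4,4,2
6,4,2,2,2
6,2,2,2,2,2
4,4,4,4
4,4,4,2,2
4,4,2,2,2,2
4,2,2,2,2,2,2
2,2,2,2,2,2,2,2
That's 22 in total.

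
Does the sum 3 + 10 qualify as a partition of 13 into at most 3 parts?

The parts sum to 13, and the condition 'there are at most 3 summands' holds.

Yes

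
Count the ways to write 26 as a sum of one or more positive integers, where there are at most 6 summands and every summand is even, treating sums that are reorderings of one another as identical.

Counting exhaustively, 71 partitions satisfy the conditions.

71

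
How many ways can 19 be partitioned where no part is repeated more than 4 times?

Enumerating by decreasing first part gives 325 partitions in all.

325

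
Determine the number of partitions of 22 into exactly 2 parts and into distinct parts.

10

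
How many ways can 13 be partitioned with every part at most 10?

Direct enumeration gives 97 partitions.

97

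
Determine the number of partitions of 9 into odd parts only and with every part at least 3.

2

The partitions of 9 that satisfy the conditions:
9
3,3,3
That's 2 in total.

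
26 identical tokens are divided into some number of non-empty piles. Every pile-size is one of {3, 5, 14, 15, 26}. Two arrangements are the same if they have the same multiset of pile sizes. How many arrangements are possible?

Enumerating:
26
15 + 5 + 3 + 3
14 + 3 + 3 + 3 + 3
5 + 5 + 5 + 5 + 3 + 3
5 + 3 + 3 + 3 + 3 + 3 + 3 + 3
That's 5 in total.

5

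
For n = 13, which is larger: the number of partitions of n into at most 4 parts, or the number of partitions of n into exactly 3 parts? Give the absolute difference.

25

Partitions of 13 into at most 4 parts: 39.
Partitions of 13 into exactly 3 parts: 14.
|39 − 14| = 25.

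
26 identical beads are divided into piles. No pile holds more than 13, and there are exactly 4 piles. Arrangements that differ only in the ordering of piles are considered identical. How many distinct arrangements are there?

Direct enumeration gives 83 partitions.

83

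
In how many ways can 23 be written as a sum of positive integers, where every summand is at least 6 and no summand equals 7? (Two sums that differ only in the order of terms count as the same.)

They are:
23
17,6
15,8
14,9
13,10
12,11
11,6,6
9,8,6
That's 8 in total.

8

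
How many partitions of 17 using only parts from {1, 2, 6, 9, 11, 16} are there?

There are too many to list fully; the first 12 (by largest part) are:
16,1
11,6
11,2,2,2
11,2,2,1,1
11,2,1,1,1,1
11,1,1,1,1,1,1
9,6,2
9,6,1,1
9,2,2,2,2
9,2,2,2,1,1
9,2,2,1,1,1,1
9,2,1,1,1,1,1,1
…and 19 more, for 31 total.

31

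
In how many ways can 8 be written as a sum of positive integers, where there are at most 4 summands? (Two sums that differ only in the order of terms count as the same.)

They are:
8
1 + 7
2 + 6
1 + 1 + 6
3 + 5
1 + 2 + 5
1 + 1 + 1 + 5
4 + 4
1 + 3 + 4
2 + 2 + 4
1 + 1 + 2 + 4
2 + 3 + 3
1 + 1 + 3 + 3
1 + 2 + 2 + 3
2 + 2 + 2 + 2

15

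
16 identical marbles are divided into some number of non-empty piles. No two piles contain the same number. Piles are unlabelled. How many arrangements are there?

32

There are too many to list fully; the first 12 (by largest part) are:
16
15+1
14+2
13+3
13+2+1
12+4
12+3+1
11+5
11+4+1
11+3+2
10+6
10+5+1
…and 20 more, for 32 total.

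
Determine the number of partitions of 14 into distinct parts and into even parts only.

5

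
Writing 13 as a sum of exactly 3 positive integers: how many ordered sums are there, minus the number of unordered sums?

Ordered (compositions into 3 parts): C(12,2) = 66.
Partitions of 13 into exactly 3 parts: 14.
Difference: 66 − 14 = 52.

52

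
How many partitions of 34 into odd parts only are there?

512

Systematic enumeration (by largest part, then next-largest, …) yields 512.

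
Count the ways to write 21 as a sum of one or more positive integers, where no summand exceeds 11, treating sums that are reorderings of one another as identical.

695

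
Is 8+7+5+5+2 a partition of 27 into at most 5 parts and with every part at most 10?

Yes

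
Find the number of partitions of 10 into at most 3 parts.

Listing the qualifying partitions of 10:
10
9, 1
8, 2
8, 1, 1
7, 3
7, 2, 1
6, 4
6, 3, 1
6, 2, 2
5, 5
5, 4, 1
5, 3, 2
4, 4, 2
4, 3, 3
Counting gives 14.

14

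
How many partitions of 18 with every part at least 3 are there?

There are too many to list fully; the first 12 (by largest part) are:
18
3 + 15
4 + 14
5 + 13
6 + 12
3 + 3 + 12
7 + 11
3 + 4 + 11
8 + 10
3 + 5 + 10
4 + 4 + 10
9 + 9
…and 21 more, for 33 total.

33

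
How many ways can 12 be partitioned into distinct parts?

15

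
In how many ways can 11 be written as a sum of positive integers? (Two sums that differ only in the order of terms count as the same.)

A partial list (first 12 by largest part):
11
10, 1
9, 2
9, 1, 1
8, 3
8, 2, 1
8, 1, 1, 1
7, 4
7, 3, 1
7, 2, 2
7, 2, 1, 1
7, 1, 1, 1, 1
…and 44 more, for 56 total.

56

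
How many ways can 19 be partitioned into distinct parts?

54

A partial list (first 12 by largest part):
19
18+1
17+2
16+3
16+2+1
15+4
15+3+1
14+5
14+4+1
14+3+2
13+6
13+5+1
…and 42 more, for 54 total.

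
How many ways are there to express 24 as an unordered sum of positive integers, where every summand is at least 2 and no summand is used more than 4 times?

276

Enumerating by decreasing first part gives 276 partitions in all.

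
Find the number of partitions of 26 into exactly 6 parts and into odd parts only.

A partial list (first 12 by largest part):
21,1,1,1,1,1
19,3,1,1,1,1
17,5,1,1,1,1
17,3,3,1,1,1
15,7,1,1,1,1
15,5,3,1,1,1
15,3,3,3,1,1
13,9,1,1,1,1
13,7,3,1,1,1
13,5,5,1,1,1
13,5,3,3,1,1
13,3,3,3,3,1
…and 23 more, for 35 total.

35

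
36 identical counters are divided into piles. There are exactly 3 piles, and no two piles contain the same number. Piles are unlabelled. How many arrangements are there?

91

Direct enumeration gives 91 partitions.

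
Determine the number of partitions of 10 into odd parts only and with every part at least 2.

They are:
7, 3
5, 5

2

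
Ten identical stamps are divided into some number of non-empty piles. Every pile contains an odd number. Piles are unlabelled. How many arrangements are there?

10

The partitions of 10 that satisfy the conditions:
9 + 1
7 + 3
7 + 1 + 1 + 1
5 + 5
5 + 3 + 1 + 1
5 + 1 + 1 + 1 + 1 + 1
3 + 3 + 3 + 1
3 + 3 + 1 + 1 + 1 + 1
3 + 1 + 1 + 1 + 1 + 1 + 1 + 1
1 + 1 + 1 + 1 + 1 + 1 + 1 + 1 + 1 + 1
That's 10 in total.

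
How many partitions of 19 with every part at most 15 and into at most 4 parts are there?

87

Direct enumeration gives 87 partitions.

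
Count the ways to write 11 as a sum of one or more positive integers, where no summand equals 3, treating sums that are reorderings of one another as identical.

There are too many to list fully; the first 12 (by largest part) are:
11
1+10
2+9
1+1+9
1+2+8
1+1+1+8
4+7
2+2+7
1+1+2+7
1+1+1+1+7
5+6
1+4+6
…and 22 more, for 34 total.

34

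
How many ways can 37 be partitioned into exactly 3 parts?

114

Counting exhaustively, 114 partitions satisfy the conditions.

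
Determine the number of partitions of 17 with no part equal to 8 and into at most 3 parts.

There are too many to list fully; the first 12 (by largest part) are:
17
1, 16
2, 15
1, 1, 15
3, 14
1, 2, 14
4, 13
1, 3, 13
2, 2, 13
5, 12
1, 4, 12
2, 3, 12
…and 16 more, for 28 total.

28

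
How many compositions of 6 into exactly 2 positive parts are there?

By stars and bars with positive parts, the count is C(5,1) = 5.

5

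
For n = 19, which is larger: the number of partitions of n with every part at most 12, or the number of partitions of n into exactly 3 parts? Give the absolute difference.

Partitions of 19 with every part at most 12: 460.
Partitions of 19 into exactly 3 parts: 30.
|460 − 30| = 430.

430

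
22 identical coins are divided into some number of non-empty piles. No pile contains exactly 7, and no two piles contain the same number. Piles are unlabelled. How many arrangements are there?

There are too many to list fully; the first 12 (by largest part) are:
22
21 + 1
20 + 2
19 + 3
19 + 2 + 1
18 + 4
18 + 3 + 1
17 + 5
17 + 4 + 1
17 + 3 + 2
16 + 6
16 + 5 + 1
…and 55 more, for 67 total.

67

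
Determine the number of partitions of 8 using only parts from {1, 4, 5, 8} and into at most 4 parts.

3

The partitions of 8 that satisfy the conditions:
8
1+1+1+5
4+4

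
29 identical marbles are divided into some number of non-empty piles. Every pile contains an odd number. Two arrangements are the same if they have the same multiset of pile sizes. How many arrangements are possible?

256

A full systematic count gives 256.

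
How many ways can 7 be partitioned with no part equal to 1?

They are:
7
5,2
4,3
3,2,2

4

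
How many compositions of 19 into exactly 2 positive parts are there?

A composition of 19 into 2 positive parts is chosen by placing 1 dividers among the 18 gaps between 19 units: C(18,1) = 18.

18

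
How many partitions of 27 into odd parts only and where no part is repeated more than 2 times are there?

A partial list (first 12 by largest part):
27
1, 1, 25
1, 3, 23
1, 5, 21
3, 3, 21
1, 7, 19
3, 5, 19
1, 1, 3, 3, 19
1, 9, 17
3, 7, 17
5, 5, 17
1, 1, 3, 5, 17
…and 30 more, for 42 total.

42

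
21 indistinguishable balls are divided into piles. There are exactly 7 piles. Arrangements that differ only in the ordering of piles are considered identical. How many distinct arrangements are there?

Counting exhaustively, 105 partitions satisfy the conditions.

105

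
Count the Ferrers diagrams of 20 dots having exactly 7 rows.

82

Systematic enumeration (by largest part, then next-largest, …) yields 82.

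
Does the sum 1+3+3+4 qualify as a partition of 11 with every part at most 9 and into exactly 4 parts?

The parts sum to 11, and the condition 'no summand exceeds 9' holds; the condition 'there are exactly 4 summands' holds.

Yes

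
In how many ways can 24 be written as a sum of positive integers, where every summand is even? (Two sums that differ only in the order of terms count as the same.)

There are 77 such partitions.

77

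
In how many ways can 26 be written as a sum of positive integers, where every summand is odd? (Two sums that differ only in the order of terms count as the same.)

165

There are 165 such partitions.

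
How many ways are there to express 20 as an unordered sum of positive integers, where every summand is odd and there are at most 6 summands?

There are too many to list fully; the first 12 (by largest part) are:
1,19
3,17
1,1,1,17
5,15
1,1,3,15
1,1,1,1,1,15
7,13
1,1,5,13
1,3,3,13
1,1,1,1,3,13
9,11
1,1,7,11
…and 22 more, for 34 total.

34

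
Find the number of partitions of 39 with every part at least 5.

272

Direct enumeration gives 272 partitions.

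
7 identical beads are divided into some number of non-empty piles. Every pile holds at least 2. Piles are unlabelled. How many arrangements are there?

They are:
7
5 + 2
4 + 3
3 + 2 + 2
That's 4 in total.

4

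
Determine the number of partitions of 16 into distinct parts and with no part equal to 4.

They are:
16
15,1
14,2
13,3
13,2,1
12,3,1
11,5
11,3,2
10,6
10,5,1
10,3,2,1
9,7
9,6,1
9,5,2
8,7,1
8,6,2
8,5,3
8,5,2,1
7,6,3
7,6,2,1
7,5,3,1
6,5,3,2

22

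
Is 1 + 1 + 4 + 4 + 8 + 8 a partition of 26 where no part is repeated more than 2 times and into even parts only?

No

The parts sum to 26, and the condition 'every summand is even' is violated.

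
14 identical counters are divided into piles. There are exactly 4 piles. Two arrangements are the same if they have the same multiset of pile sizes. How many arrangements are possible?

Listing the qualifying partitions of 14:
1,1,1,11
1,1,2,10
1,1,3,9
1,2,2,9
1,1,4,8
1,2,3,8
2,2,2,8
1,1,5,7
1,2,4,7
1,3,3,7
2,2,3,7
1,1,6,6
1,2,5,6
1,3,4,6
2,2,4,6
2,3,3,6
1,3,5,5
2,2,5,5
1,4,4,5
2,3,4,5
3,3,3,5
2,4,4,4
3,3,4,4

23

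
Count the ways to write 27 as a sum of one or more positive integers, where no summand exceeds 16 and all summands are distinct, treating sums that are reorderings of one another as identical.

149

Enumerating by decreasing first part gives 149 partitions in all.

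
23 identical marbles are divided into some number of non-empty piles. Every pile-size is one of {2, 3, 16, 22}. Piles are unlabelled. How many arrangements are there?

5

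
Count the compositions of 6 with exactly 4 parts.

By stars and bars with positive parts, the count is C(5,3) = 10.

10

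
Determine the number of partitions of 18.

385

Enumerating by decreasing first part gives 385 partitions in all.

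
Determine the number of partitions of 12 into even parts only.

11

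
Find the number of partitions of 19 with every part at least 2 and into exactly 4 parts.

There are too many to list fully; the first 12 (by largest part) are:
13, 2, 2, 2
12, 3, 2, 2
11, 4, 2, 2
11, 3, 3, 2
10, 5, 2, 2
10, 4, 3, 2
10, 3, 3, 3
9, 6, 2, 2
9, 5, 3, 2
9, 4, 4, 2
9, 4, 3, 3
8, 7, 2, 2
…and 15 more, for 27 total.

27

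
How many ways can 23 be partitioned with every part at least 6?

12

Enumerating:
23
17 + 6
16 + 7
15 + 8
14 + 9
13 + 10
12 + 11
11 + 6 + 6
10 + 7 + 6
9 + 8 + 6
9 + 7 + 7
8 + 8 + 7
Counting gives 12.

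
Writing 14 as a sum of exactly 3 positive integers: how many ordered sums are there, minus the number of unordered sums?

Ordered (compositions into 3 parts): C(13,2) = 78.
Partitions of 14 into exactly 3 parts: 16.
Difference: 78 − 16 = 62.

62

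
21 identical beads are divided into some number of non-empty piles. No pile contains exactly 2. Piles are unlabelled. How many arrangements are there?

A full systematic count gives 302.

302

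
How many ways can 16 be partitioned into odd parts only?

There are too many to list fully; the first 12 (by largest part) are:
15,1
13,3
13,1,1,1
11,5
11,3,1,1
11,1,1,1,1,1
9,7
9,5,1,1
9,3,3,1
9,3,1,1,1,1
9,1,1,1,1,1,1,1
7,7,1,1
…and 20 more, for 32 total.

32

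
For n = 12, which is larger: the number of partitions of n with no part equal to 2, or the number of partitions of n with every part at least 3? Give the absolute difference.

Partitions of 12 with no part equal to 2: 35.
Partitions of 12 with every part at least 3: 9.
|35 − 9| = 26.

26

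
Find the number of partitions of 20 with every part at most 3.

44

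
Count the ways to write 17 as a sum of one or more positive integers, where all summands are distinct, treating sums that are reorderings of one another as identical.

38

A partial list (first 12 by largest part):
17
16,1
15,2
14,3
14,2,1
13,4
13,3,1
12,5
12,4,1
12,3,2
11,6
11,5,1
…and 26 more, for 38 total.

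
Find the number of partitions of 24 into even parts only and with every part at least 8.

5

Enumerating:
24
8+16
10+14
12+12
8+8+8
Counting gives 5.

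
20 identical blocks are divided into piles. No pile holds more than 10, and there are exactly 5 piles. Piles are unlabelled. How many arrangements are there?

There are too many to list fully; the first 12 (by largest part) are:
10+7+1+1+1
10+6+2+1+1
10+5+3+1+1
10+5+2+2+1
10+4+4+1+1
10+4+3+2+1
10+4+2+2+2
10+3+3+3+1
10+3+3+2+2
9+8+1+1+1
9+7+2+1+1
9+6+3+1+1
…and 54 more, for 66 total.

66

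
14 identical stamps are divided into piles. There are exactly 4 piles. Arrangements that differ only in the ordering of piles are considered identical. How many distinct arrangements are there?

23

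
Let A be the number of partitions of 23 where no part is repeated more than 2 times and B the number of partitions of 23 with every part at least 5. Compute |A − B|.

Partitions of 23 where no part is repeated more than 2 times: 355.
Partitions of 23 with every part at least 5: 21.
|355 − 21| = 334.

334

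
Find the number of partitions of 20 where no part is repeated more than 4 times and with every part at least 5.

13

Enumerating:
20
15, 5
14, 6
13, 7
12, 8
11, 9
10, 10
10, 5, 5
9, 6, 5
8, 7, 5
8, 6, 6
7, 7, 6
5, 5, 5, 5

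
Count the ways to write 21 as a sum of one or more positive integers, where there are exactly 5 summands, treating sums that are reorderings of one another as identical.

Systematic enumeration (by largest part, then next-largest, …) yields 101.

101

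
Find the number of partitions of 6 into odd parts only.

Enumerating:
5+1
3+3
3+1+1+1
1+1+1+1+1+1

4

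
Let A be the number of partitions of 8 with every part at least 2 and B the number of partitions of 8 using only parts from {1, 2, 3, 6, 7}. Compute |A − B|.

6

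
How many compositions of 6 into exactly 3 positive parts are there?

Place 2 bars in the 5 internal gaps of a row of 6 dots: C(5,2) = 10.

10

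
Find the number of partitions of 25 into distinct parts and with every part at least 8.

6

Listing the qualifying partitions of 25:
25
17 + 8
16 + 9
15 + 10
14 + 11
13 + 12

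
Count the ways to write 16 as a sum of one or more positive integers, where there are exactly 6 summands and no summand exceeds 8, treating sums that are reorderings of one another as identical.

A partial list (first 12 by largest part):
8, 4, 1, 1, 1, 1
8, 3, 2, 1, 1, 1
8, 2, 2, 2, 1, 1
7, 5, 1, 1, 1, 1
7, 4, 2, 1, 1, 1
7, 3, 3, 1, 1, 1
7, 3, 2, 2, 1, 1
7, 2, 2, 2, 2, 1
6, 6, 1, 1, 1, 1
6, 5, 2, 1, 1, 1
6, 4, 3, 1, 1, 1
6, 4, 2, 2, 1, 1
…and 19 more, for 31 total.

31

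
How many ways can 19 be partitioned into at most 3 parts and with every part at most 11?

20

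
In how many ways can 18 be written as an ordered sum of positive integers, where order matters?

131072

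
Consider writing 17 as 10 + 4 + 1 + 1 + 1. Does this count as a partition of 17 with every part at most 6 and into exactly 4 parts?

The parts sum to 17, and the condition 'no summand exceeds 6' is violated.

No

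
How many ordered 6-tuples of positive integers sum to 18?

6188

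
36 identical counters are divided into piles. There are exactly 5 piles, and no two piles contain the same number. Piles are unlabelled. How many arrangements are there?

Enumerating by decreasing first part gives 221 partitions in all.

221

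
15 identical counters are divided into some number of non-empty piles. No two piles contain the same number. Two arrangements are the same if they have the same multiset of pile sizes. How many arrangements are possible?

27

There are too many to list fully; the first 12 (by largest part) are:
15
1+14
2+13
3+12
1+2+12
4+11
1+3+11
5+10
1+4+10
2+3+10
6+9
1+5+9
…and 15 more, for 27 total.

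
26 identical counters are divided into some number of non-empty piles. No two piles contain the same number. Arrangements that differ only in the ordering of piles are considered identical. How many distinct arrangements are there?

165

Systematic enumeration (by largest part, then next-largest, …) yields 165.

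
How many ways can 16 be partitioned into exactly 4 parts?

34

A partial list (first 12 by largest part):
13+1+1+1
12+2+1+1
11+3+1+1
11+2+2+1
10+4+1+1
10+3+2+1
10+2+2+2
9+5+1+1
9+4+2+1
9+3+3+1
9+3+2+2
8+6+1+1
…and 22 more, for 34 total.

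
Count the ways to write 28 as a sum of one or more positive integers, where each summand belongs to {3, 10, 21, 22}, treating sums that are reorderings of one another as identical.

2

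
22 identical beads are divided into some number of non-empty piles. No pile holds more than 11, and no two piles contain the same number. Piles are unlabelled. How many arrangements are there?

46

A partial list (first 12 by largest part):
11+10+1
11+9+2
11+8+3
11+8+2+1
11+7+4
11+7+3+1
11+6+5
11+6+4+1
11+6+3+2
11+5+4+2
11+5+3+2+1
10+9+3
…and 34 more, for 46 total.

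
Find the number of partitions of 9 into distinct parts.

8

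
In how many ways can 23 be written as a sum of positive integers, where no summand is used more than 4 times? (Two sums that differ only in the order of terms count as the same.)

769

Enumerating by decreasing first part gives 769 partitions in all.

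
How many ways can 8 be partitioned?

22

The partitions of 8 that satisfy the conditions:
8
7,1
6,2
6,1,1
5,3
5,2,1
5,1,1,1
4,4
4,3,1
4,2,2
4,2,1,1
4,1,1,1,1
3,3,2
3,3,1,1
3,2,2,1
3,2,1,1,1
3,1,1,1,1,1
2,2,2,2
2,2,2,1,1
2,2,1,1,1,1
2,1,1,1,1,1,1
1,1,1,1,1,1,1,1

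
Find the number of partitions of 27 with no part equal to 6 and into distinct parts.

137

Counting exhaustively, 137 partitions satisfy the conditions.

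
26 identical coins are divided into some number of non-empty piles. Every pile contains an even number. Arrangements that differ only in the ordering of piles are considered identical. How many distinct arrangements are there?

Systematic enumeration (by largest part, then next-largest, …) yields 101.

101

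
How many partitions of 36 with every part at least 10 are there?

The partitions of 36 that satisfy the conditions:
36
26,10
25,11
24,12
23,13
22,14
21,15
20,16
19,17
18,18
16,10,10
15,11,10
14,12,10
14,11,11
13,13,10
13,12,11
12,12,12

17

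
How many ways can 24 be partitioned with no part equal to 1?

320

There are 320 such partitions.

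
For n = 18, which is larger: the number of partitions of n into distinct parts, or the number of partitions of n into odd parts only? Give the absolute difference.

0

Partitions of 18 into distinct parts: 46.
Partitions of 18 into odd parts only: 46.
|46 − 46| = 0.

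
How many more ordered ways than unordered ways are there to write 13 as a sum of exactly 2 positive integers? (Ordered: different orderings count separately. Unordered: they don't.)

Compositions: C(12,1) = 12.
Partitions of 13 into exactly 2 parts: 6.
Difference: 12 − 6 = 6.

6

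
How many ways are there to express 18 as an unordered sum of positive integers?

385

Systematic enumeration (by largest part, then next-largest, …) yields 385.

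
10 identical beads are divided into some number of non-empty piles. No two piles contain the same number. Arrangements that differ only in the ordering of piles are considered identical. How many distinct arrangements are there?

Enumerating:
10
9 + 1
8 + 2
7 + 3
7 + 2 + 1
6 + 4
6 + 3 + 1
5 + 4 + 1
5 + 3 + 2
4 + 3 + 2 + 1
Counting gives 10.

10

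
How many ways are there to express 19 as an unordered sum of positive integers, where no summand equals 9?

Systematic enumeration (by largest part, then next-largest, …) yields 448.

448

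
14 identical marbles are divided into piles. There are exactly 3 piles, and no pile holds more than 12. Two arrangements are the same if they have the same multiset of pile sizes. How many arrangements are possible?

Enumerating:
12, 1, 1
11, 2, 1
10, 3, 1
10, 2, 2
9, 4, 1
9, 3, 2
8, 5, 1
8, 4, 2
8, 3, 3
7, 6, 1
7, 5, 2
7, 4, 3
6, 6, 2
6, 5, 3
6, 4, 4
5, 5, 4

16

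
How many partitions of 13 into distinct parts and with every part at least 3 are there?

6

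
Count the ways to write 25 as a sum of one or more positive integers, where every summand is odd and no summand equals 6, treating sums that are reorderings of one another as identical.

Systematic enumeration (by largest part, then next-largest, …) yields 142.

142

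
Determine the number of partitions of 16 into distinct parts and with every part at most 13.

29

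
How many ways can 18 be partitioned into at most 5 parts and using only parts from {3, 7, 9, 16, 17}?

Listing the qualifying partitions of 18:
9, 9
3, 3, 3, 9

2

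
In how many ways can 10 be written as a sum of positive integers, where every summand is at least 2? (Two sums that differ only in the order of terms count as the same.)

12

Listing the qualifying partitions of 10:
10
8, 2
7, 3
6, 4
6, 2, 2
5, 5
5, 3, 2
4, 4, 2
4, 3, 3
4, 2, 2, 2
3, 3, 2, 2
2, 2, 2, 2, 2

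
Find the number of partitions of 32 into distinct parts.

Enumerating by decreasing first part gives 390 partitions in all.

390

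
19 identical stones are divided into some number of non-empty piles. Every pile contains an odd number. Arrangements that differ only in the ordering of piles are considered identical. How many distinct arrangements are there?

A partial list (first 12 by largest part):
19
17+1+1
15+3+1
15+1+1+1+1
13+5+1
13+3+3
13+3+1+1+1
13+1+1+1+1+1+1
11+7+1
11+5+3
11+5+1+1+1
11+3+3+1+1
…and 42 more, for 54 total.

54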